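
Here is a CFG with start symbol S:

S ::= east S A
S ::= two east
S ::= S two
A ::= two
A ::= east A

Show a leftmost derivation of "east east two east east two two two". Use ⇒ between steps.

S ⇒ S two   [S ::= S two]
S two ⇒ east S A two   [S ::= east S A]
east S A two ⇒ east east S A A two   [S ::= east S A]
east east S A A two ⇒ east east two east A A two   [S ::= two east]
east east two east A A two ⇒ east east two east east A A two   [A ::= east A]
east east two east east A A two ⇒ east east two east east two A two   [A ::= two]
east east two east east two A two ⇒ east east two east east two two two   [A ::= two]

S ⇒ S two ⇒ east S A two ⇒ east east S A A two ⇒ east east two east A A two ⇒ east east two east east A A two ⇒ east east two east east two A two ⇒ east east two east east two two two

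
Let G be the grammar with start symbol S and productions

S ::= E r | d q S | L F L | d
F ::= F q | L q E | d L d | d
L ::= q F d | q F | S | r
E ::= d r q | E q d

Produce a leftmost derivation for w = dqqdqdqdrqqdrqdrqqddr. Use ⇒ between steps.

S ⇒ dqS   [S ::= d q S]
dqS ⇒ dqLFL   [S ::= L F L]
dqLFL ⇒ dqqFFL   [L ::= q F]
dqqFFL ⇒ dqqLqEFL   [F ::= L q E]
dqqLqEFL ⇒ dqqSqEFL   [L ::= S]
dqqSqEFL ⇒ dqqdqSqEFL   [S ::= d q S]
dqqdqSqEFL ⇒ dqqdqdqSqEFL   [S ::= d q S]
dqqdqdqSqEFL ⇒ dqqdqdqErqEFL   [S ::= E r]
dqqdqdqErqEFL ⇒ dqqdqdqEqdrqEFL   [E ::= E q d]
dqqdqdqEqdrqEFL ⇒ dqqdqdqdrqqdrqEFL   [E ::= d r q]
dqqdqdqdrqqdrqEFL ⇒ dqqdqdqdrqqdrqEqdFL   [E ::= E q d]
dqqdqdqdrqqdrqEqdFL ⇒ dqqdqdqdrqqdrqdrqqdFL   [E ::= d r q]
dqqdqdqdrqqdrqdrqqdFL ⇒ dqqdqdqdrqqdrqdrqqddL   [F ::= d]
dqqdqdqdrqqdrqdrqqddL ⇒ dqqdqdqdrqqdrqdrqqddr   [L ::= r]

S ⇒ dqS ⇒ dqLFL ⇒ dqqFFL ⇒ dqqLqEFL ⇒ dqqSqEFL ⇒ dqqdqSqEFL ⇒ dqqdqdqSqEFL ⇒ dqqdqdqErqEFL ⇒ dqqdqdqEqdrqEFL ⇒ dqqdqdqdrqqdrqEFL ⇒ dqqdqdqdrqqdrqEqdFL ⇒ dqqdqdqdrqqdrqdrqqdFL ⇒ dqqdqdqdrqqdrqdrqqddL ⇒ dqqdqdqdrqqdrqdrqqddr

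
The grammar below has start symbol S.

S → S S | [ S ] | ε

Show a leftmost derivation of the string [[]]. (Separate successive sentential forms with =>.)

S => [S] => [SS] => [SSS] => [SSSS] => [[S]SSS] => [[]SSS] => [[]SS] => [[]S] => [[]]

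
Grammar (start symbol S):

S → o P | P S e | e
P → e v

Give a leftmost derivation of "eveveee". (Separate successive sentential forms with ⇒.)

S⇒PSe⇒evSe⇒evPSee⇒evevSee⇒eveveee

S ⇒ PSe   [S → P S e]
PSe ⇒ evSe   [P → e v]
evSe ⇒ evPSee   [S → P S e]
evPSee ⇒ evevSee   [P → e v]
evevSee ⇒ eveveee   [S → e]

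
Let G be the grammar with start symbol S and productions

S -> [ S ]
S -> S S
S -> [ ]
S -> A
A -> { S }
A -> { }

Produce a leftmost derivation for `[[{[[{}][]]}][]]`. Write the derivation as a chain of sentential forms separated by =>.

S => [S] => [SS] => [[S]S] => [[A]S] => [[{S}]S] => [[{[S]}]S] => [[{[SS]}]S] => [[{[[S]S]}]S] => [[{[[A]S]}]S] => [[{[[{}]S]}]S] => [[{[[{}][]]}]S] => [[{[[{}][]]}][]]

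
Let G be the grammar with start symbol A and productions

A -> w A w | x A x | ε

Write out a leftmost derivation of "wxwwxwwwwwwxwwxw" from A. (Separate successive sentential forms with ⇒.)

A ⇒ wAw ⇒ wxAxw ⇒ wxwAwxw ⇒ wxwwAwwxw ⇒ wxwwxAxwwxw ⇒ wxwwxwAwxwwxw ⇒ wxwwxwwAwwxwwxw ⇒ wxwwxwwwAwwwxwwxw ⇒ wxwwxwwwwwwxwwxw

A ⇒ wAw   [A -> w A w]
wAw ⇒ wxAxw   [A -> x A x]
wxAxw ⇒ wxwAwxw   [A -> w A w]
wxwAwxw ⇒ wxwwAwwxw   [A -> w A w]
wxwwAwwxw ⇒ wxwwxAxwwxw   [A -> x A x]
wxwwxAxwwxw ⇒ wxwwxwAwxwwxw   [A -> w A w]
wxwwxwAwxwwxw ⇒ wxwwxwwAwwxwwxw   [A -> w A w]
wxwwxwwAwwxwwxw ⇒ wxwwxwwwAwwwxwwxw   [A -> w A w]
wxwwxwwwAwwwxwwxw ⇒ wxwwxwwwwwwxwwxw   [A -> ε]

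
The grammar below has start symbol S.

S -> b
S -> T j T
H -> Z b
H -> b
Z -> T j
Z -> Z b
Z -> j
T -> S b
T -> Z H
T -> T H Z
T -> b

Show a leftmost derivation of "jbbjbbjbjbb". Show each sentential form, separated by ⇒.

S ⇒ TjT ⇒ ZHjT ⇒ TjHjT ⇒ ZHjHjT ⇒ jHjHjT ⇒ jZbjHjT ⇒ jZbbjHjT ⇒ jTjbbjHjT ⇒ jSbjbbjHjT ⇒ jbbjbbjHjT ⇒ jbbjbbjbjT ⇒ jbbjbbjbjSb ⇒ jbbjbbjbjbb

S ⇒ TjT   [S -> T j T]
TjT ⇒ ZHjT   [T -> Z H]
ZHjT ⇒ TjHjT   [Z -> T j]
TjHjT ⇒ ZHjHjT   [T -> Z H]
ZHjHjT ⇒ jHjHjT   [Z -> j]
jHjHjT ⇒ jZbjHjT   [H -> Z b]
jZbjHjT ⇒ jZbbjHjT   [Z -> Z b]
jZbbjHjT ⇒ jTjbbjHjT   [Z -> T j]
jTjbbjHjT ⇒ jSbjbbjHjT   [T -> S b]
jSbjbbjHjT ⇒ jbbjbbjHjT   [S -> b]
jbbjbbjHjT ⇒ jbbjbbjbjT   [H -> b]
jbbjbbjbjT ⇒ jbbjbbjbjSb   [T -> S b]
jbbjbbjbjSb ⇒ jbbjbbjbjbb   [S -> b]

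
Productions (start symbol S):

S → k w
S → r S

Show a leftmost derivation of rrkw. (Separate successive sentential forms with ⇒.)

S ⇒ rS ⇒ rrS ⇒ rrkw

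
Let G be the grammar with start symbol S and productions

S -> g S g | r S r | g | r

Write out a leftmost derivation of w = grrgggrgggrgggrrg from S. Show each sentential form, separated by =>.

S => gSg => grSrg => grrSrrg => grrgSgrrg => grrggSggrrg => grrgggSgggrrg => grrgggrSrgggrrg => grrgggrgSgrgggrrg => grrgggrgggrgggrrg

S => gSg   [S -> g S g]
gSg => grSrg   [S -> r S r]
grSrg => grrSrrg   [S -> r S r]
grrSrrg => grrgSgrrg   [S -> g S g]
grrgSgrrg => grrggSggrrg   [S -> g S g]
grrggSggrrg => grrgggSgggrrg   [S -> g S g]
grrgggSgggrrg => grrgggrSrgggrrg   [S -> r S r]
grrgggrSrgggrrg => grrgggrgSgrgggrrg   [S -> g S g]
grrgggrgSgrgggrrg => grrgggrgggrgggrrg   [S -> g]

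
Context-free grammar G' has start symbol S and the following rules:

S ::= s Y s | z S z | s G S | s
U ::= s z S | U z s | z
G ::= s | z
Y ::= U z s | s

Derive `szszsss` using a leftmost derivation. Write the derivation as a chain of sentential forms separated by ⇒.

S ⇒ sGS   [S ::= s G S]
sGS ⇒ szS   [G ::= z]
szS ⇒ szsGS   [S ::= s G S]
szsGS ⇒ szszS   [G ::= z]
szszS ⇒ szszsYs   [S ::= s Y s]
szszsYs ⇒ szszsss   [Y ::= s]

S ⇒ sGS ⇒ szS ⇒ szsGS ⇒ szszS ⇒ szszsYs ⇒ szszsss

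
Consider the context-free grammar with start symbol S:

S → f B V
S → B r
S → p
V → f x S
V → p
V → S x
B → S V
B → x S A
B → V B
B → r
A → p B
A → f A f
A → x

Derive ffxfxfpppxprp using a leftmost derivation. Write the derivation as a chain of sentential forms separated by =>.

S=>fBV=>fVBV=>ffxSBV=>ffxfBVBV=>ffxfxSAVBV=>ffxfxfBVAVBV=>ffxfxfSVVAVBV=>ffxfxfpVVAVBV=>ffxfxfppVAVBV=>ffxfxfpppAVBV=>ffxfxfpppxVBV=>ffxfxfpppxpBV=>ffxfxfpppxprV=>ffxfxfpppxprp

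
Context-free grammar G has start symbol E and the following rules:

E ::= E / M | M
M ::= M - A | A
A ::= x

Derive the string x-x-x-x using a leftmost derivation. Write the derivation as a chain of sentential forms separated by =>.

E=>M=>M-A=>M-A-A=>M-A-A-A=>A-A-A-A=>x-A-A-A=>x-x-A-A=>x-x-x-A=>x-x-x-x

E => M   [E ::= M]
M => M-A   [M ::= M - A]
M-A => M-A-A   [M ::= M - A]
M-A-A => M-A-A-A   [M ::= M - A]
M-A-A-A => A-A-A-A   [M ::= A]
A-A-A-A => x-A-A-A   [A ::= x]
x-A-A-A => x-x-A-A   [A ::= x]
x-x-A-A => x-x-x-A   [A ::= x]
x-x-x-A => x-x-x-x   [A ::= x]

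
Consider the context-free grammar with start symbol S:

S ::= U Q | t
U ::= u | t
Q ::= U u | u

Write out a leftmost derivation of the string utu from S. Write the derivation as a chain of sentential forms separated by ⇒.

S ⇒ UQ   [S ::= U Q]
UQ ⇒ uQ   [U ::= u]
uQ ⇒ uUu   [Q ::= U u]
uUu ⇒ utu   [U ::= t]

S ⇒ UQ ⇒ uQ ⇒ uUu ⇒ utu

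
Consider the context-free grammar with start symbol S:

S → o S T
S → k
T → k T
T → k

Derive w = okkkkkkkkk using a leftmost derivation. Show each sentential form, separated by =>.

S => oST   [S → o S T]
oST => okT   [S → k]
okT => okkT   [T → k T]
okkT => okkkT   [T → k T]
okkkT => okkkkT   [T → k T]
okkkkT => okkkkkT   [T → k T]
okkkkkT => okkkkkkT   [T → k T]
okkkkkkT => okkkkkkkT   [T → k T]
okkkkkkkT => okkkkkkkkT   [T → k T]
okkkkkkkkT => okkkkkkkkk   [T → k]

S => oST => okT => okkT => okkkT => okkkkT => okkkkkT => okkkkkkT => okkkkkkkT => okkkkkkkkT => okkkkkkkkk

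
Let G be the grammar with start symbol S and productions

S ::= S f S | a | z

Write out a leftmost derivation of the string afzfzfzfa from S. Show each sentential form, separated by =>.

S => SfS => SfSfS => SfSfSfS => SfSfSfSfS => afSfSfSfS => afzfSfSfS => afzfzfSfS => afzfzfzfS => afzfzfzfa

S => SfS   [S ::= S f S]
SfS => SfSfS   [S ::= S f S]
SfSfS => SfSfSfS   [S ::= S f S]
SfSfSfS => SfSfSfSfS   [S ::= S f S]
SfSfSfSfS => afSfSfSfS   [S ::= a]
afSfSfSfS => afzfSfSfS   [S ::= z]
afzfSfSfS => afzfzfSfS   [S ::= z]
afzfzfSfS => afzfzfzfS   [S ::= z]
afzfzfzfS => afzfzfzfa   [S ::= a]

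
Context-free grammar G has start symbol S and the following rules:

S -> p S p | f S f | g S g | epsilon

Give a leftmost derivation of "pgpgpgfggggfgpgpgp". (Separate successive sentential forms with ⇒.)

S ⇒ pSp   [S -> p S p]
pSp ⇒ pgSgp   [S -> g S g]
pgSgp ⇒ pgpSpgp   [S -> p S p]
pgpSpgp ⇒ pgpgSgpgp   [S -> g S g]
pgpgSgpgp ⇒ pgpgpSpgpgp   [S -> p S p]
pgpgpSpgpgp ⇒ pgpgpgSgpgpgp   [S -> g S g]
pgpgpgSgpgpgp ⇒ pgpgpgfSfgpgpgp   [S -> f S f]
pgpgpgfSfgpgpgp ⇒ pgpgpgfgSgfgpgpgp   [S -> g S g]
pgpgpgfgSgfgpgpgp ⇒ pgpgpgfggSggfgpgpgp   [S -> g S g]
pgpgpgfggSggfgpgpgp ⇒ pgpgpgfggggfgpgpgp   [S -> epsilon]

S ⇒ pSp ⇒ pgSgp ⇒ pgpSpgp ⇒ pgpgSgpgp ⇒ pgpgpSpgpgp ⇒ pgpgpgSgpgpgp ⇒ pgpgpgfSfgpgpgp ⇒ pgpgpgfgSgfgpgpgp ⇒ pgpgpgfggSggfgpgpgp ⇒ pgpgpgfggggfgpgpgp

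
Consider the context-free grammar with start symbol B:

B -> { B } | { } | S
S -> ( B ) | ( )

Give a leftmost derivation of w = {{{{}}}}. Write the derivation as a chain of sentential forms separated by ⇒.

B ⇒ {B}   [B -> { B }]
{B} ⇒ {{B}}   [B -> { B }]
{{B}} ⇒ {{{B}}}   [B -> { B }]
{{{B}}} ⇒ {{{{}}}}   [B -> { }]

B ⇒ {B} ⇒ {{B}} ⇒ {{{B}}} ⇒ {{{{}}}}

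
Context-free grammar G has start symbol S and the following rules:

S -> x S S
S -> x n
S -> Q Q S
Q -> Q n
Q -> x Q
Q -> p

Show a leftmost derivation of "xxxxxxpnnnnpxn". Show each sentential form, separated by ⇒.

S⇒QQS⇒QnQS⇒xQnQS⇒xxQnQS⇒xxxQnQS⇒xxxxQnQS⇒xxxxxQnQS⇒xxxxxQnnQS⇒xxxxxQnnnQS⇒xxxxxxQnnnQS⇒xxxxxxQnnnnQS⇒xxxxxxpnnnnQS⇒xxxxxxpnnnnpS⇒xxxxxxpnnnnpxn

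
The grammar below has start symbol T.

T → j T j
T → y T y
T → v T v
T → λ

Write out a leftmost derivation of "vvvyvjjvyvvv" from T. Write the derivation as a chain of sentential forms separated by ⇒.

T⇒vTv⇒vvTvv⇒vvvTvvv⇒vvvyTyvvv⇒vvvyvTvyvvv⇒vvvyvjTjvyvvv⇒vvvyvjjvyvvv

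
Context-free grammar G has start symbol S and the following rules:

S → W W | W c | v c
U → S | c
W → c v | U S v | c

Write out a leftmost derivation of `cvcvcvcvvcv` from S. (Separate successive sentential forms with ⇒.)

S ⇒ WW ⇒ cvW ⇒ cvUSv ⇒ cvSSv ⇒ cvWWSv ⇒ cvUSvWSv ⇒ cvcSvWSv ⇒ cvcvcvWSv ⇒ cvcvcvcvSv ⇒ cvcvcvcvvcv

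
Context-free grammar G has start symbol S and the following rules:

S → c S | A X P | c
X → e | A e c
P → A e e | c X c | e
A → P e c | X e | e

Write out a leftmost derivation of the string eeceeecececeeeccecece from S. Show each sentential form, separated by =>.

S => AXP => XeXP => AeceXP => PececeXP => AeeececeXP => PeceeececeXP => eeceeececeXP => eeceeececeAecP => eeceeececePececP => eeceeecececXcececP => eeceeecececAeccececP => eeceeecececXeeccececP => eeceeecececeeeccececP => eeceeecececeeeccecece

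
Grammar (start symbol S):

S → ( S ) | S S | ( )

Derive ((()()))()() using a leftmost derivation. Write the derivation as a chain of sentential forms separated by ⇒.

S ⇒ SS   [S → S S]
SS ⇒ SSS   [S → S S]
SSS ⇒ (S)SS   [S → ( S )]
(S)SS ⇒ ((S))SS   [S → ( S )]
((S))SS ⇒ ((SS))SS   [S → S S]
((SS))SS ⇒ ((()S))SS   [S → ( )]
((()S))SS ⇒ ((()()))SS   [S → ( )]
((()()))SS ⇒ ((()()))()S   [S → ( )]
((()()))()S ⇒ ((()()))()()   [S → ( )]

S ⇒ SS ⇒ SSS ⇒ (S)SS ⇒ ((S))SS ⇒ ((SS))SS ⇒ ((()S))SS ⇒ ((()()))SS ⇒ ((()()))()S ⇒ ((()()))()()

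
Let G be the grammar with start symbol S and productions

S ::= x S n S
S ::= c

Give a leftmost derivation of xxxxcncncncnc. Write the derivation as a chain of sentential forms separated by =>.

S=>xSnS=>xxSnSnS=>xxxSnSnSnS=>xxxxSnSnSnSnS=>xxxxcnSnSnSnS=>xxxxcncnSnSnS=>xxxxcncncnSnS=>xxxxcncncncnS=>xxxxcncncncnc

S => xSnS   [S ::= x S n S]
xSnS => xxSnSnS   [S ::= x S n S]
xxSnSnS => xxxSnSnSnS   [S ::= x S n S]
xxxSnSnSnS => xxxxSnSnSnSnS   [S ::= x S n S]
xxxxSnSnSnSnS => xxxxcnSnSnSnS   [S ::= c]
xxxxcnSnSnSnS => xxxxcncnSnSnS   [S ::= c]
xxxxcncnSnSnS => xxxxcncncnSnS   [S ::= c]
xxxxcncncnSnS => xxxxcncncncnS   [S ::= c]
xxxxcncncncnS => xxxxcncncncnc   [S ::= c]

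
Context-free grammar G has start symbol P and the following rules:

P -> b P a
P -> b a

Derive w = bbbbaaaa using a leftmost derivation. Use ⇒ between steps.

P ⇒ bPa   [P -> b P a]
bPa ⇒ bbPaa   [P -> b P a]
bbPaa ⇒ bbbPaaa   [P -> b P a]
bbbPaaa ⇒ bbbbaaaa   [P -> b a]

P ⇒ bPa ⇒ bbPaa ⇒ bbbPaaa ⇒ bbbbaaaa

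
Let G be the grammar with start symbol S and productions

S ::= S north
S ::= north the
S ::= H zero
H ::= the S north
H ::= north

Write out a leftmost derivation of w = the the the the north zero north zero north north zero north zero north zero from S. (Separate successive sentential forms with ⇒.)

S ⇒ H zero ⇒ the S north zero ⇒ the H zero north zero ⇒ the the S north zero north zero ⇒ the the H zero north zero north zero ⇒ the the the S north zero north zero north zero ⇒ the the the S north north zero north zero north zero ⇒ the the the H zero north north zero north zero north zero ⇒ the the the the S north zero north north zero north zero north zero ⇒ the the the the H zero north zero north north zero north zero north zero ⇒ the the the the north zero north zero north north zero north zero north zero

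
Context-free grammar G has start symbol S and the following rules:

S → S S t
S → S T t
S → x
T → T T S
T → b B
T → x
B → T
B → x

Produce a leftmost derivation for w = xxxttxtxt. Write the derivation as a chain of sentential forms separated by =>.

S => SSt   [S → S S t]
SSt => STtSt   [S → S T t]
STtSt => SStTtSt   [S → S S t]
SStTtSt => xStTtSt   [S → x]
xStTtSt => xSTttTtSt   [S → S T t]
xSTttTtSt => xxTttTtSt   [S → x]
xxTttTtSt => xxxttTtSt   [T → x]
xxxttTtSt => xxxttxtSt   [T → x]
xxxttxtSt => xxxttxtxt   [S → x]

S => SSt => STtSt => SStTtSt => xStTtSt => xSTttTtSt => xxTttTtSt => xxxttTtSt => xxxttxtSt => xxxttxtxt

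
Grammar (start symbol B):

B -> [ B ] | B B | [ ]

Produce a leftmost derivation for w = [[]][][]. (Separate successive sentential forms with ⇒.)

B ⇒ BB   [B -> B B]
BB ⇒ BBB   [B -> B B]
BBB ⇒ [B]BB   [B -> [ B ]]
[B]BB ⇒ [[]]BB   [B -> [ ]]
[[]]BB ⇒ [[]][]B   [B -> [ ]]
[[]][]B ⇒ [[]][][]   [B -> [ ]]

B ⇒ BB ⇒ BBB ⇒ [B]BB ⇒ [[]]BB ⇒ [[]][]B ⇒ [[]][][]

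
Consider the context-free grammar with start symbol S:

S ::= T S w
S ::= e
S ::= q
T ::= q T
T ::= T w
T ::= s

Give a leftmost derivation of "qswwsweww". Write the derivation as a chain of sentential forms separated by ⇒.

S ⇒ TSw   [S ::= T S w]
TSw ⇒ TwSw   [T ::= T w]
TwSw ⇒ qTwSw   [T ::= q T]
qTwSw ⇒ qTwwSw   [T ::= T w]
qTwwSw ⇒ qswwSw   [T ::= s]
qswwSw ⇒ qswwTSww   [S ::= T S w]
qswwTSww ⇒ qswwTwSww   [T ::= T w]
qswwTwSww ⇒ qswwswSww   [T ::= s]
qswwswSww ⇒ qswwsweww   [S ::= e]

S ⇒ TSw ⇒ TwSw ⇒ qTwSw ⇒ qTwwSw ⇒ qswwSw ⇒ qswwTSww ⇒ qswwTwSww ⇒ qswwswSww ⇒ qswwsweww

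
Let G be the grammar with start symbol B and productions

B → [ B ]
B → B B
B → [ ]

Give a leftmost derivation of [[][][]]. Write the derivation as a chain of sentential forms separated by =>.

B => [B] => [BB] => [[]B] => [[]BB] => [[][]B] => [[][][]]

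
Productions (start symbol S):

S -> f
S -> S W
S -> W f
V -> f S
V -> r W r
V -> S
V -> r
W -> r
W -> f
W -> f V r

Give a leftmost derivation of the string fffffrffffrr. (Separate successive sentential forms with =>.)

S => SW => fW => ffVr => ffSr => ffSWr => ffWfWr => fffVrfWr => fffSrfWr => fffWfrfWr => fffffrfWr => fffffrffVrr => fffffrfffSrr => fffffrffffrr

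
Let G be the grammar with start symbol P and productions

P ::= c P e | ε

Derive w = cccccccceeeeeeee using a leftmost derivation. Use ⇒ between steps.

P ⇒ cPe ⇒ ccPee ⇒ cccPeee ⇒ ccccPeeee ⇒ cccccPeeeee ⇒ ccccccPeeeeee ⇒ cccccccPeeeeeee ⇒ ccccccccPeeeeeeee ⇒ cccccccceeeeeeee

P ⇒ cPe   [P ::= c P e]
cPe ⇒ ccPee   [P ::= c P e]
ccPee ⇒ cccPeee   [P ::= c P e]
cccPeee ⇒ ccccPeeee   [P ::= c P e]
ccccPeeee ⇒ cccccPeeeee   [P ::= c P e]
cccccPeeeee ⇒ ccccccPeeeeee   [P ::= c P e]
ccccccPeeeeee ⇒ cccccccPeeeeeee   [P ::= c P e]
cccccccPeeeeeee ⇒ ccccccccPeeeeeeee   [P ::= c P e]
ccccccccPeeeeeeee ⇒ cccccccceeeeeeee   [P ::= ε]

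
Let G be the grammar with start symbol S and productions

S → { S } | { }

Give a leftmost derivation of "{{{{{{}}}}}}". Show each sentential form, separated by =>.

S => {S} => {{S}} => {{{S}}} => {{{{S}}}} => {{{{{S}}}}} => {{{{{{}}}}}}

S => {S}   [S → { S }]
{S} => {{S}}   [S → { S }]
{{S}} => {{{S}}}   [S → { S }]
{{{S}}} => {{{{S}}}}   [S → { S }]
{{{{S}}}} => {{{{{S}}}}}   [S → { S }]
{{{{{S}}}}} => {{{{{{}}}}}}   [S → { }]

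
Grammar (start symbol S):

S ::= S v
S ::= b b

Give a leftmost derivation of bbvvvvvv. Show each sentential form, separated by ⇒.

S ⇒ Sv   [S ::= S v]
Sv ⇒ Svv   [S ::= S v]
Svv ⇒ Svvv   [S ::= S v]
Svvv ⇒ Svvvv   [S ::= S v]
Svvvv ⇒ Svvvvv   [S ::= S v]
Svvvvv ⇒ Svvvvvv   [S ::= S v]
Svvvvvv ⇒ bbvvvvvv   [S ::= b b]

S ⇒ Sv ⇒ Svv ⇒ Svvv ⇒ Svvvv ⇒ Svvvvv ⇒ Svvvvvv ⇒ bbvvvvvv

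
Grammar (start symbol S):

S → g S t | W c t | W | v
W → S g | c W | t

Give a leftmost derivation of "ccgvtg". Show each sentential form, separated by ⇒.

S⇒W⇒cW⇒ccW⇒ccSg⇒ccgStg⇒ccgvtg

S ⇒ W   [S → W]
W ⇒ cW   [W → c W]
cW ⇒ ccW   [W → c W]
ccW ⇒ ccSg   [W → S g]
ccSg ⇒ ccgStg   [S → g S t]
ccgStg ⇒ ccgvtg   [S → v]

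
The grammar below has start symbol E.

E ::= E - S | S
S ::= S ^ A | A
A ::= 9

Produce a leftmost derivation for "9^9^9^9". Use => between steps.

E=>S=>S^A=>S^A^A=>S^A^A^A=>A^A^A^A=>9^A^A^A=>9^9^A^A=>9^9^9^A=>9^9^9^9

E => S   [E ::= S]
S => S^A   [S ::= S ^ A]
S^A => S^A^A   [S ::= S ^ A]
S^A^A => S^A^A^A   [S ::= S ^ A]
S^A^A^A => A^A^A^A   [S ::= A]
A^A^A^A => 9^A^A^A   [A ::= 9]
9^A^A^A => 9^9^A^A   [A ::= 9]
9^9^A^A => 9^9^9^A   [A ::= 9]
9^9^9^A => 9^9^9^9   [A ::= 9]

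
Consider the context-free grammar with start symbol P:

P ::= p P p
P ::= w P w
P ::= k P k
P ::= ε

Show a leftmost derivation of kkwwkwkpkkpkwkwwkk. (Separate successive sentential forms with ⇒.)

P ⇒ kPk ⇒ kkPkk ⇒ kkwPwkk ⇒ kkwwPwwkk ⇒ kkwwkPkwwkk ⇒ kkwwkwPwkwwkk ⇒ kkwwkwkPkwkwwkk ⇒ kkwwkwkpPpkwkwwkk ⇒ kkwwkwkpkPkpkwkwwkk ⇒ kkwwkwkpkkpkwkwwkk

P ⇒ kPk   [P ::= k P k]
kPk ⇒ kkPkk   [P ::= k P k]
kkPkk ⇒ kkwPwkk   [P ::= w P w]
kkwPwkk ⇒ kkwwPwwkk   [P ::= w P w]
kkwwPwwkk ⇒ kkwwkPkwwkk   [P ::= k P k]
kkwwkPkwwkk ⇒ kkwwkwPwkwwkk   [P ::= w P w]
kkwwkwPwkwwkk ⇒ kkwwkwkPkwkwwkk   [P ::= k P k]
kkwwkwkPkwkwwkk ⇒ kkwwkwkpPpkwkwwkk   [P ::= p P p]
kkwwkwkpPpkwkwwkk ⇒ kkwwkwkpkPkpkwkwwkk   [P ::= k P k]
kkwwkwkpkPkpkwkwwkk ⇒ kkwwkwkpkkpkwkwwkk   [P ::= ε]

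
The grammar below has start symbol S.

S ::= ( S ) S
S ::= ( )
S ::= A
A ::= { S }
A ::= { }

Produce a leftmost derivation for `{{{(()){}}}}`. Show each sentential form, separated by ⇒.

S⇒A⇒{S}⇒{A}⇒{{S}}⇒{{A}}⇒{{{S}}}⇒{{{(S)S}}}⇒{{{(())S}}}⇒{{{(())A}}}⇒{{{(()){}}}}

S ⇒ A   [S ::= A]
A ⇒ {S}   [A ::= { S }]
{S} ⇒ {A}   [S ::= A]
{A} ⇒ {{S}}   [A ::= { S }]
{{S}} ⇒ {{A}}   [S ::= A]
{{A}} ⇒ {{{S}}}   [A ::= { S }]
{{{S}}} ⇒ {{{(S)S}}}   [S ::= ( S ) S]
{{{(S)S}}} ⇒ {{{(())S}}}   [S ::= ( )]
{{{(())S}}} ⇒ {{{(())A}}}   [S ::= A]
{{{(())A}}} ⇒ {{{(()){}}}}   [A ::= { }]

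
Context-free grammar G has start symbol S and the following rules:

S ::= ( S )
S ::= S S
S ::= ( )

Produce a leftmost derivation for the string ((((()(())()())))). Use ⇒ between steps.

S ⇒ (S) ⇒ ((S)) ⇒ (((S))) ⇒ ((((S)))) ⇒ ((((SS)))) ⇒ ((((()S)))) ⇒ ((((()SS)))) ⇒ ((((()(S)S)))) ⇒ ((((()(())S)))) ⇒ ((((()(())SS)))) ⇒ ((((()(())()S)))) ⇒ ((((()(())()()))))

S ⇒ (S)   [S ::= ( S )]
(S) ⇒ ((S))   [S ::= ( S )]
((S)) ⇒ (((S)))   [S ::= ( S )]
(((S))) ⇒ ((((S))))   [S ::= ( S )]
((((S)))) ⇒ ((((SS))))   [S ::= S S]
((((SS)))) ⇒ ((((()S))))   [S ::= ( )]
((((()S)))) ⇒ ((((()SS))))   [S ::= S S]
((((()SS)))) ⇒ ((((()(S)S))))   [S ::= ( S )]
((((()(S)S)))) ⇒ ((((()(())S))))   [S ::= ( )]
((((()(())S)))) ⇒ ((((()(())SS))))   [S ::= S S]
((((()(())SS)))) ⇒ ((((()(())()S))))   [S ::= ( )]
((((()(())()S)))) ⇒ ((((()(())()()))))   [S ::= ( )]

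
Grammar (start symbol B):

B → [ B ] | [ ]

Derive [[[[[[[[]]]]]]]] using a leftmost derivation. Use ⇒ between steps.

B⇒[B]⇒[[B]]⇒[[[B]]]⇒[[[[B]]]]⇒[[[[[B]]]]]⇒[[[[[[B]]]]]]⇒[[[[[[[B]]]]]]]⇒[[[[[[[[]]]]]]]]

B ⇒ [B]   [B → [ B ]]
[B] ⇒ [[B]]   [B → [ B ]]
[[B]] ⇒ [[[B]]]   [B → [ B ]]
[[[B]]] ⇒ [[[[B]]]]   [B → [ B ]]
[[[[B]]]] ⇒ [[[[[B]]]]]   [B → [ B ]]
[[[[[B]]]]] ⇒ [[[[[[B]]]]]]   [B → [ B ]]
[[[[[[B]]]]]] ⇒ [[[[[[[B]]]]]]]   [B → [ B ]]
[[[[[[[B]]]]]]] ⇒ [[[[[[[[]]]]]]]]   [B → [ ]]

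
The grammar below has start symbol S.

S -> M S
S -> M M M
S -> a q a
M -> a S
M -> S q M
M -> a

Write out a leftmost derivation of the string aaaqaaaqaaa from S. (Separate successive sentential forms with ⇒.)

S ⇒ MMM   [S -> M M M]
MMM ⇒ SqMMM   [M -> S q M]
SqMMM ⇒ MMMqMMM   [S -> M M M]
MMMqMMM ⇒ SqMMMqMMM   [M -> S q M]
SqMMMqMMM ⇒ MMMqMMMqMMM   [S -> M M M]
MMMqMMMqMMM ⇒ aMMqMMMqMMM   [M -> a]
aMMqMMMqMMM ⇒ aaMqMMMqMMM   [M -> a]
aaMqMMMqMMM ⇒ aaaqMMMqMMM   [M -> a]
aaaqMMMqMMM ⇒ aaaqaMMqMMM   [M -> a]
aaaqaMMqMMM ⇒ aaaqaaMqMMM   [M -> a]
aaaqaaMqMMM ⇒ aaaqaaaqMMM   [M -> a]
aaaqaaaqMMM ⇒ aaaqaaaqaMM   [M -> a]
aaaqaaaqaMM ⇒ aaaqaaaqaaM   [M -> a]
aaaqaaaqaaM ⇒ aaaqaaaqaaa   [M -> a]

S ⇒ MMM ⇒ SqMMM ⇒ MMMqMMM ⇒ SqMMMqMMM ⇒ MMMqMMMqMMM ⇒ aMMqMMMqMMM ⇒ aaMqMMMqMMM ⇒ aaaqMMMqMMM ⇒ aaaqaMMqMMM ⇒ aaaqaaMqMMM ⇒ aaaqaaaqMMM ⇒ aaaqaaaqaMM ⇒ aaaqaaaqaaM ⇒ aaaqaaaqaaa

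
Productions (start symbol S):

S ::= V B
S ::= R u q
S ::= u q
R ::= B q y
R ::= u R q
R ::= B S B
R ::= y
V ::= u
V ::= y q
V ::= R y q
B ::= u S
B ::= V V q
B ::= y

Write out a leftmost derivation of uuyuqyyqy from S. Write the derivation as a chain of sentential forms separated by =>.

S => VB => RyqB => BSByqB => uSSByqB => uVBSByqB => uuBSByqB => uuySByqB => uuyuqByqB => uuyuqyyqB => uuyuqyyqy

S => VB   [S ::= V B]
VB => RyqB   [V ::= R y q]
RyqB => BSByqB   [R ::= B S B]
BSByqB => uSSByqB   [B ::= u S]
uSSByqB => uVBSByqB   [S ::= V B]
uVBSByqB => uuBSByqB   [V ::= u]
uuBSByqB => uuySByqB   [B ::= y]
uuySByqB => uuyuqByqB   [S ::= u q]
uuyuqByqB => uuyuqyyqB   [B ::= y]
uuyuqyyqB => uuyuqyyqy   [B ::= y]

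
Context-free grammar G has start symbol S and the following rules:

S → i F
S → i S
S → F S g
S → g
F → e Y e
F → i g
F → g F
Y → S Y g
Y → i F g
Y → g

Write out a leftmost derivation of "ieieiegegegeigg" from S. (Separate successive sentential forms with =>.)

S => iS => iFSg => ieYeSg => ieiFgeSg => ieieYegeSg => ieieiFgegeSg => ieieieYegegeSg => ieieiegegegeSg => ieieiegegegeiSg => ieieiegegegeigg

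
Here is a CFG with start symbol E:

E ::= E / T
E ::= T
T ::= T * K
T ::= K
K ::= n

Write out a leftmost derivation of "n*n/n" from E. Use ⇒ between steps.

E ⇒ E/T   [E ::= E / T]
E/T ⇒ T/T   [E ::= T]
T/T ⇒ T*K/T   [T ::= T * K]
T*K/T ⇒ K*K/T   [T ::= K]
K*K/T ⇒ n*K/T   [K ::= n]
n*K/T ⇒ n*n/T   [K ::= n]
n*n/T ⇒ n*n/K   [T ::= K]
n*n/K ⇒ n*n/n   [K ::= n]

E ⇒ E/T ⇒ T/T ⇒ T*K/T ⇒ K*K/T ⇒ n*K/T ⇒ n*n/T ⇒ n*n/K ⇒ n*n/n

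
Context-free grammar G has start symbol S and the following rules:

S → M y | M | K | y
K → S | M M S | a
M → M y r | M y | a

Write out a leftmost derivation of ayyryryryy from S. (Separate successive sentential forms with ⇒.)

S ⇒ My   [S → M y]
My ⇒ Myy   [M → M y]
Myy ⇒ Myryy   [M → M y r]
Myryy ⇒ Myryryy   [M → M y r]
Myryryy ⇒ Myryryryy   [M → M y r]
Myryryryy ⇒ Myyryryryy   [M → M y]
Myyryryryy ⇒ ayyryryryy   [M → a]

S⇒My⇒Myy⇒Myryy⇒Myryryy⇒Myryryryy⇒Myyryryryy⇒ayyryryryy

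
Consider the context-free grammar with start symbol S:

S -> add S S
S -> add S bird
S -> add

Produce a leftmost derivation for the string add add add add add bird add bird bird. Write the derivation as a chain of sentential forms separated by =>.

S => add S bird   [S -> add S bird]
add S bird => add add S bird bird   [S -> add S bird]
add add S bird bird => add add add S S bird bird   [S -> add S S]
add add add S S bird bird => add add add add S bird S bird bird   [S -> add S bird]
add add add add S bird S bird bird => add add add add add bird S bird bird   [S -> add]
add add add add add bird S bird bird => add add add add add bird add bird bird   [S -> add]

S => add S bird => add add S bird bird => add add add S S bird bird => add add add add S bird S bird bird => add add add add add bird S bird bird => add add add add add bird add bird bird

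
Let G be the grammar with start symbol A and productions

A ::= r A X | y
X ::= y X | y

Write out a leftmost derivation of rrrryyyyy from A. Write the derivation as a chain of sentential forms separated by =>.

A => rAX => rrAXX => rrrAXXX => rrrrAXXXX => rrrryXXXX => rrrryyXXX => rrrryyyXX => rrrryyyyX => rrrryyyyy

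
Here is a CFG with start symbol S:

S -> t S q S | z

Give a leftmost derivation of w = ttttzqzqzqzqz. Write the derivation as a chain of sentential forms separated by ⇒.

S ⇒ tSqS   [S -> t S q S]
tSqS ⇒ ttSqSqS   [S -> t S q S]
ttSqSqS ⇒ tttSqSqSqS   [S -> t S q S]
tttSqSqSqS ⇒ ttttSqSqSqSqS   [S -> t S q S]
ttttSqSqSqSqS ⇒ ttttzqSqSqSqS   [S -> z]
ttttzqSqSqSqS ⇒ ttttzqzqSqSqS   [S -> z]
ttttzqzqSqSqS ⇒ ttttzqzqzqSqS   [S -> z]
ttttzqzqzqSqS ⇒ ttttzqzqzqzqS   [S -> z]
ttttzqzqzqzqS ⇒ ttttzqzqzqzqz   [S -> z]

S ⇒ tSqS ⇒ ttSqSqS ⇒ tttSqSqSqS ⇒ ttttSqSqSqSqS ⇒ ttttzqSqSqSqS ⇒ ttttzqzqSqSqS ⇒ ttttzqzqzqSqS ⇒ ttttzqzqzqzqS ⇒ ttttzqzqzqzqz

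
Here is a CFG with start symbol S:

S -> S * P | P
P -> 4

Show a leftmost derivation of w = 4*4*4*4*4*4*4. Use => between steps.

S => S*P   [S -> S * P]
S*P => S*P*P   [S -> S * P]
S*P*P => S*P*P*P   [S -> S * P]
S*P*P*P => S*P*P*P*P   [S -> S * P]
S*P*P*P*P => S*P*P*P*P*P   [S -> S * P]
S*P*P*P*P*P => S*P*P*P*P*P*P   [S -> S * P]
S*P*P*P*P*P*P => P*P*P*P*P*P*P   [S -> P]
P*P*P*P*P*P*P => 4*P*P*P*P*P*P   [P -> 4]
4*P*P*P*P*P*P => 4*4*P*P*P*P*P   [P -> 4]
4*4*P*P*P*P*P => 4*4*4*P*P*P*P   [P -> 4]
4*4*4*P*P*P*P => 4*4*4*4*P*P*P   [P -> 4]
4*4*4*4*P*P*P => 4*4*4*4*4*P*P   [P -> 4]
4*4*4*4*4*P*P => 4*4*4*4*4*4*P   [P -> 4]
4*4*4*4*4*4*P => 4*4*4*4*4*4*4   [P -> 4]

S=>S*P=>S*P*P=>S*P*P*P=>S*P*P*P*P=>S*P*P*P*P*P=>S*P*P*P*P*P*P=>P*P*P*P*P*P*P=>4*P*P*P*P*P*P=>4*4*P*P*P*P*P=>4*4*4*P*P*P*P=>4*4*4*4*P*P*P=>4*4*4*4*4*P*P=>4*4*4*4*4*4*P=>4*4*4*4*4*4*4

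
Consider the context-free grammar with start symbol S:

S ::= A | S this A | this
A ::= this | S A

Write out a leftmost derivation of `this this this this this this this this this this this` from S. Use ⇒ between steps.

S ⇒ S this A ⇒ this this A ⇒ this this S A ⇒ this this S this A A ⇒ this this A this A A ⇒ this this S A this A A ⇒ this this S this A A this A A ⇒ this this S this A this A A this A A ⇒ this this this this A this A A this A A ⇒ this this this this this this A A this A A ⇒ this this this this this this this A this A A ⇒ this this this this this this this this this A A ⇒ this this this this this this this this this this A ⇒ this this this this this this this this this this this

S ⇒ S this A   [S ::= S this A]
S this A ⇒ this this A   [S ::= this]
this this A ⇒ this this S A   [A ::= S A]
this this S A ⇒ this this S this A A   [S ::= S this A]
this this S this A A ⇒ this this A this A A   [S ::= A]
this this A this A A ⇒ this this S A this A A   [A ::= S A]
this this S A this A A ⇒ this this S this A A this A A   [S ::= S this A]
this this S this A A this A A ⇒ this this S this A this A A this A A   [S ::= S this A]
this this S this A this A A this A A ⇒ this this this this A this A A this A A   [S ::= this]
this this this this A this A A this A A ⇒ this this this this this this A A this A A   [A ::= this]
this this this this this this A A this A A ⇒ this this this this this this this A this A A   [A ::= this]
this this this this this this this A this A A ⇒ this this this this this this this this this A A   [A ::= this]
this this this this this this this this this A A ⇒ this this this this this this this this this this A   [A ::= this]
this this this this this this this this this this A ⇒ this this this this this this this this this this this   [A ::= this]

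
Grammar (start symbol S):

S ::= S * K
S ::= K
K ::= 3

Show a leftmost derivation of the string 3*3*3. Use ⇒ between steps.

S ⇒ S*K ⇒ S*K*K ⇒ K*K*K ⇒ 3*K*K ⇒ 3*3*K ⇒ 3*3*3

S ⇒ S*K   [S ::= S * K]
S*K ⇒ S*K*K   [S ::= S * K]
S*K*K ⇒ K*K*K   [S ::= K]
K*K*K ⇒ 3*K*K   [K ::= 3]
3*K*K ⇒ 3*3*K   [K ::= 3]
3*3*K ⇒ 3*3*3   [K ::= 3]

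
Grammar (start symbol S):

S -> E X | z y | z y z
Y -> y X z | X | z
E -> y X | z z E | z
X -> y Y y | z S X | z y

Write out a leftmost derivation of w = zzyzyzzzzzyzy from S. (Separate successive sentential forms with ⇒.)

S ⇒ EX ⇒ zzEX ⇒ zzyXX ⇒ zzyzyX ⇒ zzyzyzSX ⇒ zzyzyzEXX ⇒ zzyzyzzzEXX ⇒ zzyzyzzzzXX ⇒ zzyzyzzzzzyX ⇒ zzyzyzzzzzyzy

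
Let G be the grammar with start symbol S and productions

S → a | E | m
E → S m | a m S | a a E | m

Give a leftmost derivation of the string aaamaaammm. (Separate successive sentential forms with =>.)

S=>E=>aaE=>aaamS=>aaamE=>aaamaaE=>aaamaaamS=>aaamaaamE=>aaamaaamSm=>aaamaaamEm=>aaamaaammm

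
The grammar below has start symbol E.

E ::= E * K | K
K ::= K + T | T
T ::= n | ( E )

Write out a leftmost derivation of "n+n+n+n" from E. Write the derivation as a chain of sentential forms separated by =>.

E=>K=>K+T=>K+T+T=>K+T+T+T=>T+T+T+T=>n+T+T+T=>n+n+T+T=>n+n+n+T=>n+n+n+n

E => K   [E ::= K]
K => K+T   [K ::= K + T]
K+T => K+T+T   [K ::= K + T]
K+T+T => K+T+T+T   [K ::= K + T]
K+T+T+T => T+T+T+T   [K ::= T]
T+T+T+T => n+T+T+T   [T ::= n]
n+T+T+T => n+n+T+T   [T ::= n]
n+n+T+T => n+n+n+T   [T ::= n]
n+n+n+T => n+n+n+n   [T ::= n]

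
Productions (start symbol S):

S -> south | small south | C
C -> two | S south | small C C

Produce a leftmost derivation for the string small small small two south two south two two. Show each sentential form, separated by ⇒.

S ⇒ C ⇒ small C C ⇒ small small C C C ⇒ small small S south C C ⇒ small small C south C C ⇒ small small small C C south C C ⇒ small small small S south C south C C ⇒ small small small C south C south C C ⇒ small small small two south C south C C ⇒ small small small two south two south C C ⇒ small small small two south two south two C ⇒ small small small two south two south two two

S ⇒ C   [S -> C]
C ⇒ small C C   [C -> small C C]
small C C ⇒ small small C C C   [C -> small C C]
small small C C C ⇒ small small S south C C   [C -> S south]
small small S south C C ⇒ small small C south C C   [S -> C]
small small C south C C ⇒ small small small C C south C C   [C -> small C C]
small small small C C south C C ⇒ small small small S south C south C C   [C -> S south]
small small small S south C south C C ⇒ small small small C south C south C C   [S -> C]
small small small C south C south C C ⇒ small small small two south C south C C   [C -> two]
small small small two south C south C C ⇒ small small small two south two south C C   [C -> two]
small small small two south two south C C ⇒ small small small two south two south two C   [C -> two]
small small small two south two south two C ⇒ small small small two south two south two two   [C -> two]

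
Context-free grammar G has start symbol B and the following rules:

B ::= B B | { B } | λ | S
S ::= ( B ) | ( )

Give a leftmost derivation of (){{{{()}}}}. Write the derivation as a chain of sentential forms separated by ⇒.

B ⇒ BB ⇒ SB ⇒ ()B ⇒ (){B} ⇒ (){{B}} ⇒ (){{{B}}} ⇒ (){{{{B}}}} ⇒ (){{{{S}}}} ⇒ (){{{{()}}}}

B ⇒ BB   [B ::= B B]
BB ⇒ SB   [B ::= S]
SB ⇒ ()B   [S ::= ( )]
()B ⇒ (){B}   [B ::= { B }]
(){B} ⇒ (){{B}}   [B ::= { B }]
(){{B}} ⇒ (){{{B}}}   [B ::= { B }]
(){{{B}}} ⇒ (){{{{B}}}}   [B ::= { B }]
(){{{{B}}}} ⇒ (){{{{S}}}}   [B ::= S]
(){{{{S}}}} ⇒ (){{{{()}}}}   [S ::= ( )]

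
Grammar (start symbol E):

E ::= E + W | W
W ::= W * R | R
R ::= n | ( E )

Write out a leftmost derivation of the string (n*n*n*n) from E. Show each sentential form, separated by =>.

E => W => R => (E) => (W) => (W*R) => (W*R*R) => (W*R*R*R) => (R*R*R*R) => (n*R*R*R) => (n*n*R*R) => (n*n*n*R) => (n*n*n*n)

E => W   [E ::= W]
W => R   [W ::= R]
R => (E)   [R ::= ( E )]
(E) => (W)   [E ::= W]
(W) => (W*R)   [W ::= W * R]
(W*R) => (W*R*R)   [W ::= W * R]
(W*R*R) => (W*R*R*R)   [W ::= W * R]
(W*R*R*R) => (R*R*R*R)   [W ::= R]
(R*R*R*R) => (n*R*R*R)   [R ::= n]
(n*R*R*R) => (n*n*R*R)   [R ::= n]
(n*n*R*R) => (n*n*n*R)   [R ::= n]
(n*n*n*R) => (n*n*n*n)   [R ::= n]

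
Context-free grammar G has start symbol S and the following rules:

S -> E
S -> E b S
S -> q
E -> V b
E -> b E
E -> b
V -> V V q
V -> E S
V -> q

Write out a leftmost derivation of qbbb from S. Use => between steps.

S => E   [S -> E]
E => Vb   [E -> V b]
Vb => ESb   [V -> E S]
ESb => VbSb   [E -> V b]
VbSb => qbSb   [V -> q]
qbSb => qbEb   [S -> E]
qbEb => qbbb   [E -> b]

S=>E=>Vb=>ESb=>VbSb=>qbSb=>qbEb=>qbbb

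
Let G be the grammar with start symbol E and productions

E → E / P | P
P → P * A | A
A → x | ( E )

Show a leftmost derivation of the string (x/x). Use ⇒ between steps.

E ⇒ P ⇒ A ⇒ (E) ⇒ (E/P) ⇒ (P/P) ⇒ (A/P) ⇒ (x/P) ⇒ (x/A) ⇒ (x/x)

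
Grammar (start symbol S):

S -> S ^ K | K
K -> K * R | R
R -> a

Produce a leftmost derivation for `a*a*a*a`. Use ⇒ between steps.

S ⇒ K   [S -> K]
K ⇒ K*R   [K -> K * R]
K*R ⇒ K*R*R   [K -> K * R]
K*R*R ⇒ K*R*R*R   [K -> K * R]
K*R*R*R ⇒ R*R*R*R   [K -> R]
R*R*R*R ⇒ a*R*R*R   [R -> a]
a*R*R*R ⇒ a*a*R*R   [R -> a]
a*a*R*R ⇒ a*a*a*R   [R -> a]
a*a*a*R ⇒ a*a*a*a   [R -> a]

S ⇒ K ⇒ K*R ⇒ K*R*R ⇒ K*R*R*R ⇒ R*R*R*R ⇒ a*R*R*R ⇒ a*a*R*R ⇒ a*a*a*R ⇒ a*a*a*a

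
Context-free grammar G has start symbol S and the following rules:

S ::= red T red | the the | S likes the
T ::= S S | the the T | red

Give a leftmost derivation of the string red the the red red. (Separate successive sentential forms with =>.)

S => red T red => red the the T red => red the the red red

S => red T red   [S ::= red T red]
red T red => red the the T red   [T ::= the the T]
red the the T red => red the the red red   [T ::= red]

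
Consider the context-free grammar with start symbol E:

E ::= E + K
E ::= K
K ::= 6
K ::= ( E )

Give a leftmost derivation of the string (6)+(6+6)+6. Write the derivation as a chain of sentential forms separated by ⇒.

E ⇒ E+K   [E ::= E + K]
E+K ⇒ E+K+K   [E ::= E + K]
E+K+K ⇒ K+K+K   [E ::= K]
K+K+K ⇒ (E)+K+K   [K ::= ( E )]
(E)+K+K ⇒ (K)+K+K   [E ::= K]
(K)+K+K ⇒ (6)+K+K   [K ::= 6]
(6)+K+K ⇒ (6)+(E)+K   [K ::= ( E )]
(6)+(E)+K ⇒ (6)+(E+K)+K   [E ::= E + K]
(6)+(E+K)+K ⇒ (6)+(K+K)+K   [E ::= K]
(6)+(K+K)+K ⇒ (6)+(6+K)+K   [K ::= 6]
(6)+(6+K)+K ⇒ (6)+(6+6)+K   [K ::= 6]
(6)+(6+6)+K ⇒ (6)+(6+6)+6   [K ::= 6]

E ⇒ E+K ⇒ E+K+K ⇒ K+K+K ⇒ (E)+K+K ⇒ (K)+K+K ⇒ (6)+K+K ⇒ (6)+(E)+K ⇒ (6)+(E+K)+K ⇒ (6)+(K+K)+K ⇒ (6)+(6+K)+K ⇒ (6)+(6+6)+K ⇒ (6)+(6+6)+6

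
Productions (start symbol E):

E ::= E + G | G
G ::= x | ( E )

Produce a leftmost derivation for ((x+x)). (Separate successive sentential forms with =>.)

E => G => (E) => (G) => ((E)) => ((E+G)) => ((G+G)) => ((x+G)) => ((x+x))

E => G   [E ::= G]
G => (E)   [G ::= ( E )]
(E) => (G)   [E ::= G]
(G) => ((E))   [G ::= ( E )]
((E)) => ((E+G))   [E ::= E + G]
((E+G)) => ((G+G))   [E ::= G]
((G+G)) => ((x+G))   [G ::= x]
((x+G)) => ((x+x))   [G ::= x]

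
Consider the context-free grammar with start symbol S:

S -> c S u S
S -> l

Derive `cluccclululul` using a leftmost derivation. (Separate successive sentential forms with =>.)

S=>cSuS=>cluS=>clucSuS=>cluccSuSuS=>clucccSuSuSuS=>clucccluSuSuS=>clucccluluSuS=>cluccclululuS=>cluccclululul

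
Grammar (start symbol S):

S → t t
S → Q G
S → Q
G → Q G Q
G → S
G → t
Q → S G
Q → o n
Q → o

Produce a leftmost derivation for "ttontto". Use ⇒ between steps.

S ⇒ Q ⇒ SG ⇒ ttG ⇒ ttQGQ ⇒ ttonGQ ⇒ ttonSQ ⇒ ttonttQ ⇒ ttontto

S ⇒ Q   [S → Q]
Q ⇒ SG   [Q → S G]
SG ⇒ ttG   [S → t t]
ttG ⇒ ttQGQ   [G → Q G Q]
ttQGQ ⇒ ttonGQ   [Q → o n]
ttonGQ ⇒ ttonSQ   [G → S]
ttonSQ ⇒ ttonttQ   [S → t t]
ttonttQ ⇒ ttontto   [Q → o]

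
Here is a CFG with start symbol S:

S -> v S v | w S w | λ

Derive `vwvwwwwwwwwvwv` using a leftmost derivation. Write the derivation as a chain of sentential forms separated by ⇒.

S ⇒ vSv ⇒ vwSwv ⇒ vwvSvwv ⇒ vwvwSwvwv ⇒ vwvwwSwwvwv ⇒ vwvwwwSwwwvwv ⇒ vwvwwwwSwwwwvwv ⇒ vwvwwwwwwwwvwv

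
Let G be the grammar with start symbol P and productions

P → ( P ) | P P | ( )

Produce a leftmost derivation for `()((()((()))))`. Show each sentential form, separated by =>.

P => PP   [P → P P]
PP => ()P   [P → ( )]
()P => ()(P)   [P → ( P )]
()(P) => ()((P))   [P → ( P )]
()((P)) => ()((PP))   [P → P P]
()((PP)) => ()((()P))   [P → ( )]
()((()P)) => ()((()(P)))   [P → ( P )]
()((()(P))) => ()((()((P))))   [P → ( P )]
()((()((P)))) => ()((()((()))))   [P → ( )]

P => PP => ()P => ()(P) => ()((P)) => ()((PP)) => ()((()P)) => ()((()(P))) => ()((()((P)))) => ()((()((()))))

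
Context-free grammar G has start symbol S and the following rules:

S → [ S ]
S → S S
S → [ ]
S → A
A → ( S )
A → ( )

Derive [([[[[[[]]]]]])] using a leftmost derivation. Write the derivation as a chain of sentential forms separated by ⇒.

S⇒[S]⇒[A]⇒[(S)]⇒[([S])]⇒[([[S]])]⇒[([[[S]]])]⇒[([[[[S]]]])]⇒[([[[[[S]]]]])]⇒[([[[[[[]]]]]])]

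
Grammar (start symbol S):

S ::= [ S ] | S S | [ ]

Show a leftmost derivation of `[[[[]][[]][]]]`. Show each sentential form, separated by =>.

S => [S]   [S ::= [ S ]]
[S] => [[S]]   [S ::= [ S ]]
[[S]] => [[SS]]   [S ::= S S]
[[SS]] => [[SSS]]   [S ::= S S]
[[SSS]] => [[[S]SS]]   [S ::= [ S ]]
[[[S]SS]] => [[[[]]SS]]   [S ::= [ ]]
[[[[]]SS]] => [[[[]][S]S]]   [S ::= [ S ]]
[[[[]][S]S]] => [[[[]][[]]S]]   [S ::= [ ]]
[[[[]][[]]S]] => [[[[]][[]][]]]   [S ::= [ ]]

S => [S] => [[S]] => [[SS]] => [[SSS]] => [[[S]SS]] => [[[[]]SS]] => [[[[]][S]S]] => [[[[]][[]]S]] => [[[[]][[]][]]]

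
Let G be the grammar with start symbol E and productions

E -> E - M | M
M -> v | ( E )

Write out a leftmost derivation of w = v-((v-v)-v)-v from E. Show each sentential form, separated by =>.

E=>E-M=>E-M-M=>M-M-M=>v-M-M=>v-(E)-M=>v-(E-M)-M=>v-(M-M)-M=>v-((E)-M)-M=>v-((E-M)-M)-M=>v-((M-M)-M)-M=>v-((v-M)-M)-M=>v-((v-v)-M)-M=>v-((v-v)-v)-M=>v-((v-v)-v)-v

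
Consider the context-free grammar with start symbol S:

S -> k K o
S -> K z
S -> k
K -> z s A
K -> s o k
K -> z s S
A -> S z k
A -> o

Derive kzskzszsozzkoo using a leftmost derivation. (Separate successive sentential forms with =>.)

S => kKo => kzsSo => kzskKoo => kzskzsAoo => kzskzsSzkoo => kzskzsKzzkoo => kzskzszsAzzkoo => kzskzszsozzkoo

S => kKo   [S -> k K o]
kKo => kzsSo   [K -> z s S]
kzsSo => kzskKoo   [S -> k K o]
kzskKoo => kzskzsAoo   [K -> z s A]
kzskzsAoo => kzskzsSzkoo   [A -> S z k]
kzskzsSzkoo => kzskzsKzzkoo   [S -> K z]
kzskzsKzzkoo => kzskzszsAzzkoo   [K -> z s A]
kzskzszsAzzkoo => kzskzszsozzkoo   [A -> o]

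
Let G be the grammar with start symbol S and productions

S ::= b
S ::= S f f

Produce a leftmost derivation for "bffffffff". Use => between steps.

S => Sff   [S ::= S f f]
Sff => Sffff   [S ::= S f f]
Sffff => Sffffff   [S ::= S f f]
Sffffff => Sffffffff   [S ::= S f f]
Sffffffff => bffffffff   [S ::= b]

S => Sff => Sffff => Sffffff => Sffffffff => bffffffff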